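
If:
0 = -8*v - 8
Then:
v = -1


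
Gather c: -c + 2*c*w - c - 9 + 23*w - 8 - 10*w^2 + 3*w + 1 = c*(2*w - 2) - 10*w^2 + 26*w - 16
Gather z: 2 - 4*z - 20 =-4*z - 18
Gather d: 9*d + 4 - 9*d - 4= 0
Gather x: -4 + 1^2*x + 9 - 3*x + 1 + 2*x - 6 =0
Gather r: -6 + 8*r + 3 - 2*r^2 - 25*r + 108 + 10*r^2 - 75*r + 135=8*r^2 - 92*r + 240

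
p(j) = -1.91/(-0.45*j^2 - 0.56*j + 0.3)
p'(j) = -1.91*(0.9*j + 0.56)/(-0.45*j^2 - 0.56*j + 0.3)^2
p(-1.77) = 16.10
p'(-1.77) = 140.26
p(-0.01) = -6.25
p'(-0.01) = -11.27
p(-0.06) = -5.75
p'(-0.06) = -8.77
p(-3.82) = 0.46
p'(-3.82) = 0.32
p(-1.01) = -4.70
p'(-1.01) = 4.03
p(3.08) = 0.34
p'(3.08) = -0.20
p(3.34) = 0.29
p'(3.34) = -0.16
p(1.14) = 2.07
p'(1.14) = -3.55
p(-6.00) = 0.15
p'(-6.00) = 0.06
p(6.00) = 0.10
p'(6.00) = -0.03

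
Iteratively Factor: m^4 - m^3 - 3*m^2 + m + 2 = (m - 1)*(m^3 - 3*m - 2) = (m - 2)*(m - 1)*(m^2 + 2*m + 1) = (m - 2)*(m - 1)*(m + 1)*(m + 1)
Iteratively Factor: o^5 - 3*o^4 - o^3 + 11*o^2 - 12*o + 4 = (o + 2)*(o^4 - 5*o^3 + 9*o^2 - 7*o + 2) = (o - 2)*(o + 2)*(o^3 - 3*o^2 + 3*o - 1) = (o - 2)*(o - 1)*(o + 2)*(o^2 - 2*o + 1) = (o - 2)*(o - 1)^2*(o + 2)*(o - 1)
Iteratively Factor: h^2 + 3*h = (h)*(h + 3)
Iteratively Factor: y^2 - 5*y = (y - 5)*(y)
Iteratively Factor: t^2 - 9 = (t + 3)*(t - 3)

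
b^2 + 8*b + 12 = (b + 2)*(b + 6)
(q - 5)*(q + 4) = q^2 - q - 20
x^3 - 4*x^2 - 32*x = x*(x - 8)*(x + 4)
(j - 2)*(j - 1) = j^2 - 3*j + 2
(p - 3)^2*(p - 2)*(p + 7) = p^4 - p^3 - 35*p^2 + 129*p - 126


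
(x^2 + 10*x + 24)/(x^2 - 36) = (x + 4)/(x - 6)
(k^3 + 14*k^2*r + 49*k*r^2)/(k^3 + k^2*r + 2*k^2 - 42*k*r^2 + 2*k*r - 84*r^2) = k*(-k - 7*r)/(-k^2 + 6*k*r - 2*k + 12*r)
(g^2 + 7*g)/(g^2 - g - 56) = g/(g - 8)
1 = 1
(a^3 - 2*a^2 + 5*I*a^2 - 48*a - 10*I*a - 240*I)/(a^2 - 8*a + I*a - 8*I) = (a^2 + a*(6 + 5*I) + 30*I)/(a + I)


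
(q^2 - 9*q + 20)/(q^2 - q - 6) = (-q^2 + 9*q - 20)/(-q^2 + q + 6)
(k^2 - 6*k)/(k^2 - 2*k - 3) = k*(6 - k)/(-k^2 + 2*k + 3)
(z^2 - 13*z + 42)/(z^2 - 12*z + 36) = (z - 7)/(z - 6)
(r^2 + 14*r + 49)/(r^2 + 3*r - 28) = (r + 7)/(r - 4)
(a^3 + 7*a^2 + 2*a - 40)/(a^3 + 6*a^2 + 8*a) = (a^2 + 3*a - 10)/(a*(a + 2))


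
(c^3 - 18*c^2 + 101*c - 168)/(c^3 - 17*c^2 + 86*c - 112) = (c - 3)/(c - 2)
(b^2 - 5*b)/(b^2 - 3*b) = (b - 5)/(b - 3)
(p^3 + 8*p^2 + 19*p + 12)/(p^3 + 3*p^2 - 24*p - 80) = (p^2 + 4*p + 3)/(p^2 - p - 20)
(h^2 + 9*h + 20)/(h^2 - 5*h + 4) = (h^2 + 9*h + 20)/(h^2 - 5*h + 4)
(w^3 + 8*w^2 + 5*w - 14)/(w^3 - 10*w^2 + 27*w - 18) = (w^2 + 9*w + 14)/(w^2 - 9*w + 18)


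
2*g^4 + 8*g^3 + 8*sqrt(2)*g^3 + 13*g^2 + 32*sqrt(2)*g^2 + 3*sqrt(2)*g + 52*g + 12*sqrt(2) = (g + 4)*(g + 3*sqrt(2))*(sqrt(2)*g + 1)^2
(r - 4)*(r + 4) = r^2 - 16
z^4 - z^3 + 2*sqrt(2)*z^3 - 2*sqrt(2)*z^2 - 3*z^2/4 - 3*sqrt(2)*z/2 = z*(z - 3/2)*(z + 1/2)*(z + 2*sqrt(2))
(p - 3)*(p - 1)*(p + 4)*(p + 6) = p^4 + 6*p^3 - 13*p^2 - 66*p + 72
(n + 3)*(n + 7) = n^2 + 10*n + 21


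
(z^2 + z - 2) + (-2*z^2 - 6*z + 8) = -z^2 - 5*z + 6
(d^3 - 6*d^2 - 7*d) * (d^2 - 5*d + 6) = d^5 - 11*d^4 + 29*d^3 - d^2 - 42*d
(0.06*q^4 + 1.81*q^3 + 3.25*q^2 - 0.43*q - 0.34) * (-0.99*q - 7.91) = -0.0594*q^5 - 2.2665*q^4 - 17.5346*q^3 - 25.2818*q^2 + 3.7379*q + 2.6894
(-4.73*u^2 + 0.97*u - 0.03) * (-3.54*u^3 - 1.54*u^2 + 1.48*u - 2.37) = 16.7442*u^5 + 3.8504*u^4 - 8.388*u^3 + 12.6919*u^2 - 2.3433*u + 0.0711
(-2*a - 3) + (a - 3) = -a - 6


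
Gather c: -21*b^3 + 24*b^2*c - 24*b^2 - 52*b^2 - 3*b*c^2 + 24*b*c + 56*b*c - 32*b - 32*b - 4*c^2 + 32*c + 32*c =-21*b^3 - 76*b^2 - 64*b + c^2*(-3*b - 4) + c*(24*b^2 + 80*b + 64)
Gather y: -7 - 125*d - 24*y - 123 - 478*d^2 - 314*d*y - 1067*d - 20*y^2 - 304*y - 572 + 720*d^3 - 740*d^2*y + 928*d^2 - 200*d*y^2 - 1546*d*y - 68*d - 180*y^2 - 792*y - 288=720*d^3 + 450*d^2 - 1260*d + y^2*(-200*d - 200) + y*(-740*d^2 - 1860*d - 1120) - 990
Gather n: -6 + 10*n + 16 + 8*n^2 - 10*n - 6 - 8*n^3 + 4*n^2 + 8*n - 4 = -8*n^3 + 12*n^2 + 8*n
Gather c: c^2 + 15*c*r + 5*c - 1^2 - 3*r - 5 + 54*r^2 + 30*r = c^2 + c*(15*r + 5) + 54*r^2 + 27*r - 6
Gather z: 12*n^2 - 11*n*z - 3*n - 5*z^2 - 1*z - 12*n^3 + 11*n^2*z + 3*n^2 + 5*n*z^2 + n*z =-12*n^3 + 15*n^2 - 3*n + z^2*(5*n - 5) + z*(11*n^2 - 10*n - 1)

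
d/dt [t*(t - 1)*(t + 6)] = 3*t^2 + 10*t - 6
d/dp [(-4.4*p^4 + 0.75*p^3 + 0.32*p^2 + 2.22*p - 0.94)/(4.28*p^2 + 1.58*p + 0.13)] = (-37.664*p^5 - 17.646*p^4 + 0.0819999999999994*p^3 - 8.7035*p^2 + 8.1296*p + 1.7738)/(18.3184*p^4 + 13.5248*p^3 + 3.6092*p^2 + 0.4108*p + 0.0169)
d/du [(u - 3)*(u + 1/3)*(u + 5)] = 3*u^2 + 14*u/3 - 43/3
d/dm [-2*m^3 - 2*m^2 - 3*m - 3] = -6*m^2 - 4*m - 3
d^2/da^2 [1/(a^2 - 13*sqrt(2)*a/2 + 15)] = 4*(-4*a^2 + 26*sqrt(2)*a + (4*a - 13*sqrt(2))^2 - 60)/(2*a^2 - 13*sqrt(2)*a + 30)^3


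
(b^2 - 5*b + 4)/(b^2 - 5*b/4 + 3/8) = 8*(b^2 - 5*b + 4)/(8*b^2 - 10*b + 3)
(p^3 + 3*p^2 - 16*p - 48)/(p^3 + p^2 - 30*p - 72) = (p - 4)/(p - 6)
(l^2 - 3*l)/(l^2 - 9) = l/(l + 3)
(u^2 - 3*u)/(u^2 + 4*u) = (u - 3)/(u + 4)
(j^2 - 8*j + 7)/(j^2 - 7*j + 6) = (j - 7)/(j - 6)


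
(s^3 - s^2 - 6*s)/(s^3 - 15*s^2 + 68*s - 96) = s*(s + 2)/(s^2 - 12*s + 32)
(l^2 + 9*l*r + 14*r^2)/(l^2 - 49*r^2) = (-l - 2*r)/(-l + 7*r)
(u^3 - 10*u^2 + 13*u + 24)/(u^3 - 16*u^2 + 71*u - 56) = (u^2 - 2*u - 3)/(u^2 - 8*u + 7)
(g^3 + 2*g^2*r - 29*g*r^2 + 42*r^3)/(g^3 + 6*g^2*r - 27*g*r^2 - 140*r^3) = (-g^2 + 5*g*r - 6*r^2)/(-g^2 + g*r + 20*r^2)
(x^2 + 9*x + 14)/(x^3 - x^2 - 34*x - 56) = (x + 7)/(x^2 - 3*x - 28)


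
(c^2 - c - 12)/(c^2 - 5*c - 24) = (c - 4)/(c - 8)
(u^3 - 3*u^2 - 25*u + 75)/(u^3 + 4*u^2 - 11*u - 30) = (u - 5)/(u + 2)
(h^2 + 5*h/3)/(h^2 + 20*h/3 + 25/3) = h/(h + 5)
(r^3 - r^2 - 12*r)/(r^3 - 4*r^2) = (r + 3)/r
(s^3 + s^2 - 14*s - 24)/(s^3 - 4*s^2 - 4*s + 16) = (s + 3)/(s - 2)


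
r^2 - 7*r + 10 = (r - 5)*(r - 2)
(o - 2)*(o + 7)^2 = o^3 + 12*o^2 + 21*o - 98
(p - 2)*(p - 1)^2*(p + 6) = p^4 + 2*p^3 - 19*p^2 + 28*p - 12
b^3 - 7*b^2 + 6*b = b*(b - 6)*(b - 1)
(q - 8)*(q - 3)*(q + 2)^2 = q^4 - 7*q^3 - 16*q^2 + 52*q + 96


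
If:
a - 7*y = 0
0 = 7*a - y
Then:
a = 0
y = 0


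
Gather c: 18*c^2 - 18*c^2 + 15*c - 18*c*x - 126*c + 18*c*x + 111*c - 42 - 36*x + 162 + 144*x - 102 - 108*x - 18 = 0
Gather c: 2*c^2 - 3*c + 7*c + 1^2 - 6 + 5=2*c^2 + 4*c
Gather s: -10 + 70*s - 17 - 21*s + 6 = 49*s - 21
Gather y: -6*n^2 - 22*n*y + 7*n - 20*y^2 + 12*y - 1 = -6*n^2 + 7*n - 20*y^2 + y*(12 - 22*n) - 1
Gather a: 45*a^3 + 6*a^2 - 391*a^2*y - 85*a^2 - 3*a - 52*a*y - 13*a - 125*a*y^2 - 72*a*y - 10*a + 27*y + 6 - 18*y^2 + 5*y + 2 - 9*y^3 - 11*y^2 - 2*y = 45*a^3 + a^2*(-391*y - 79) + a*(-125*y^2 - 124*y - 26) - 9*y^3 - 29*y^2 + 30*y + 8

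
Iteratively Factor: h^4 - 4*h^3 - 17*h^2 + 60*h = (h + 4)*(h^3 - 8*h^2 + 15*h) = (h - 5)*(h + 4)*(h^2 - 3*h) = (h - 5)*(h - 3)*(h + 4)*(h)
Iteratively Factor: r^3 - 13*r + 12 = (r - 3)*(r^2 + 3*r - 4) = (r - 3)*(r - 1)*(r + 4)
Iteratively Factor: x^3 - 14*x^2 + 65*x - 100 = (x - 5)*(x^2 - 9*x + 20) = (x - 5)^2*(x - 4)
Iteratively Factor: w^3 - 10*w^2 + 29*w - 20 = (w - 4)*(w^2 - 6*w + 5) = (w - 4)*(w - 1)*(w - 5)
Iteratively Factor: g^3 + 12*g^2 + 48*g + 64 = (g + 4)*(g^2 + 8*g + 16) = (g + 4)^2*(g + 4)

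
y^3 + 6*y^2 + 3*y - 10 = (y - 1)*(y + 2)*(y + 5)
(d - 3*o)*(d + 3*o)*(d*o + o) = d^3*o + d^2*o - 9*d*o^3 - 9*o^3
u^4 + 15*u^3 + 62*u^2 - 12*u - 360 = (u - 2)*(u + 5)*(u + 6)^2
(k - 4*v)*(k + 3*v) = k^2 - k*v - 12*v^2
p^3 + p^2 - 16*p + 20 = (p - 2)^2*(p + 5)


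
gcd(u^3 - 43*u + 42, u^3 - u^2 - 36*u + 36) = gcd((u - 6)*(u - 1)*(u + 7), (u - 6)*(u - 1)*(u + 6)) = u^2 - 7*u + 6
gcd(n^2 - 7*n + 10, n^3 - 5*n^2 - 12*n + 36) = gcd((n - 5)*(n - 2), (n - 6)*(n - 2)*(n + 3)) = n - 2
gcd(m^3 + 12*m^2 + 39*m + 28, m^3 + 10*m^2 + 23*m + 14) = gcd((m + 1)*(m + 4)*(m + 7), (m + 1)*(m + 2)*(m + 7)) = m^2 + 8*m + 7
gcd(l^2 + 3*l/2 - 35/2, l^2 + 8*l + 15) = l + 5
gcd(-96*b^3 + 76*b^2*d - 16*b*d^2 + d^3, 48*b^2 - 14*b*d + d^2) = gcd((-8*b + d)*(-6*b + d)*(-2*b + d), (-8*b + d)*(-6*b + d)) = 48*b^2 - 14*b*d + d^2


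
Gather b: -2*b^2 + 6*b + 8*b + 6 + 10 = -2*b^2 + 14*b + 16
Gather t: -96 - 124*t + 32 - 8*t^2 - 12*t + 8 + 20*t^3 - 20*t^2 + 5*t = 20*t^3 - 28*t^2 - 131*t - 56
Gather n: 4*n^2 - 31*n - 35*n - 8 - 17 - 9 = 4*n^2 - 66*n - 34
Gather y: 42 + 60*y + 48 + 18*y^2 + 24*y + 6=18*y^2 + 84*y + 96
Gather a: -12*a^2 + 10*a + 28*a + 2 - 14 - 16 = -12*a^2 + 38*a - 28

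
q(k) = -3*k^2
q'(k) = -6*k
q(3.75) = -42.19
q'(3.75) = -22.50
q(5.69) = -97.13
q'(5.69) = -34.14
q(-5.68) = -96.79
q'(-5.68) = 34.08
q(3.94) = -46.57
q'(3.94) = -23.64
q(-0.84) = -2.12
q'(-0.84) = 5.04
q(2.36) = -16.71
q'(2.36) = -14.16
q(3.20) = -30.72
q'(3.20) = -19.20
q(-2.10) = -13.23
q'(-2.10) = 12.60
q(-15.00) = -675.00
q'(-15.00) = 90.00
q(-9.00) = -243.00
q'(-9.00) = 54.00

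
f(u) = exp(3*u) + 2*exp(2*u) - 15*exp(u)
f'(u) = 3*exp(3*u) + 4*exp(2*u) - 15*exp(u)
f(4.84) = 2052905.61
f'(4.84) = 6130521.92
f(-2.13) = -1.75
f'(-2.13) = -1.72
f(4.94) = 2767487.72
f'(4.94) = 8267584.83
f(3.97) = 153566.63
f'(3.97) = 456674.71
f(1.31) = 22.79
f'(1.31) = 152.07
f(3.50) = 38012.04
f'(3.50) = 112836.31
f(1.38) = 34.78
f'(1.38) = 191.98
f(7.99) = 25723626296.56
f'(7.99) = 77153547121.10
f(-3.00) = -0.74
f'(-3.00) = -0.74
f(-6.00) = -0.04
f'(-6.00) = -0.04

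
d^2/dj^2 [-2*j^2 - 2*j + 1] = -4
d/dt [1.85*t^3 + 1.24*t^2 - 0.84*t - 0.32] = 5.55*t^2 + 2.48*t - 0.84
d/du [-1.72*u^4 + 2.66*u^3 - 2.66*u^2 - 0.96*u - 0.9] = -6.88*u^3 + 7.98*u^2 - 5.32*u - 0.96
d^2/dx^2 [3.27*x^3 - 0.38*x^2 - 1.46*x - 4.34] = 19.62*x - 0.76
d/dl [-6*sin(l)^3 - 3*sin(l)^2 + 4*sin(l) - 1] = 2*(-9*sin(l)^2 - 3*sin(l) + 2)*cos(l)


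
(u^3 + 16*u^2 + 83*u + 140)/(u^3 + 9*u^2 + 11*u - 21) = (u^2 + 9*u + 20)/(u^2 + 2*u - 3)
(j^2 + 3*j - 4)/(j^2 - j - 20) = (j - 1)/(j - 5)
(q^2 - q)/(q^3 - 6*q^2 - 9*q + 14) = q/(q^2 - 5*q - 14)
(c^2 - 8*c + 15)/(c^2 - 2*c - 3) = (c - 5)/(c + 1)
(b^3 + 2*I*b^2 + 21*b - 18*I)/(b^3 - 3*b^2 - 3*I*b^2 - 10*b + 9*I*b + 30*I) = (b^2 + 5*I*b + 6)/(b^2 - 3*b - 10)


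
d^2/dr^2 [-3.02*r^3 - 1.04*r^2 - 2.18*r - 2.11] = -18.12*r - 2.08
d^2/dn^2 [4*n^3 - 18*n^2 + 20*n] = 24*n - 36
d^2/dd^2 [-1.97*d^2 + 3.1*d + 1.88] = -3.94000000000000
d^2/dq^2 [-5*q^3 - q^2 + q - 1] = -30*q - 2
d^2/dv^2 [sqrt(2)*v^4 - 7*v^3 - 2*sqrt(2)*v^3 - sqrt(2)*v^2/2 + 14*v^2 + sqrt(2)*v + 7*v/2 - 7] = 12*sqrt(2)*v^2 - 42*v - 12*sqrt(2)*v - sqrt(2) + 28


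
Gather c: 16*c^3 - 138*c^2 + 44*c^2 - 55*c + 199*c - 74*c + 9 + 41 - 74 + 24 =16*c^3 - 94*c^2 + 70*c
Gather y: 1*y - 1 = y - 1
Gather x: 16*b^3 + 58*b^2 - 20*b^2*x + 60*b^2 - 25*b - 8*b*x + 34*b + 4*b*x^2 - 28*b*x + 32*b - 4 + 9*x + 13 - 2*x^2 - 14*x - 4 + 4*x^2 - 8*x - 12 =16*b^3 + 118*b^2 + 41*b + x^2*(4*b + 2) + x*(-20*b^2 - 36*b - 13) - 7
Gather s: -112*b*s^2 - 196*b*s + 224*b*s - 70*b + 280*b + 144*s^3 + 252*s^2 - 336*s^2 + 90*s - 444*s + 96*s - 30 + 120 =210*b + 144*s^3 + s^2*(-112*b - 84) + s*(28*b - 258) + 90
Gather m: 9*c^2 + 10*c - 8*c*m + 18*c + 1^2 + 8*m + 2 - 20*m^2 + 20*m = 9*c^2 + 28*c - 20*m^2 + m*(28 - 8*c) + 3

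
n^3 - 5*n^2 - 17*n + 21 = (n - 7)*(n - 1)*(n + 3)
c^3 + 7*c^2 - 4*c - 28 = (c - 2)*(c + 2)*(c + 7)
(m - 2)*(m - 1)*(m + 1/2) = m^3 - 5*m^2/2 + m/2 + 1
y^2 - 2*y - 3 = (y - 3)*(y + 1)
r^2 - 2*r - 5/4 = (r - 5/2)*(r + 1/2)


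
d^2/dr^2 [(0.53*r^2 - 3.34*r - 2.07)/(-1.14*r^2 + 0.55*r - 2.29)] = (8.88178419700125e-16*r^4 + 8.016708*r^3 + 24.44274*r^2 - 60.103764*r - 6.70082)/(1.481544*r^6 - 2.14434*r^5 + 9.962802*r^4 - 8.781355*r^3 + 20.012997*r^2 - 8.652765*r + 12.008989)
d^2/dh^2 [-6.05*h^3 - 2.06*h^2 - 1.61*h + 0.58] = -36.3*h - 4.12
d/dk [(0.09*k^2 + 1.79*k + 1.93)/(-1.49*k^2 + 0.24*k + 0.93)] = (2.6887*k^2 + 5.9188*k + 1.2015)/(2.2201*k^4 - 0.7152*k^3 - 2.7138*k^2 + 0.4464*k + 0.8649)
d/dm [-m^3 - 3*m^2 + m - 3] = -3*m^2 - 6*m + 1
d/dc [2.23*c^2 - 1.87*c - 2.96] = 4.46*c - 1.87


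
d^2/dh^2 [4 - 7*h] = 0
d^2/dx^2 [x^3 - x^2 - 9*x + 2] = 6*x - 2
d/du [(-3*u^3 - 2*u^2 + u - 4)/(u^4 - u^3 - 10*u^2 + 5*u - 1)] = (3*u^6 + 4*u^5 + 25*u^4 - 12*u^3 - 3*u^2 - 76*u + 19)/(u^8 - 2*u^7 - 19*u^6 + 30*u^5 + 88*u^4 - 98*u^3 + 45*u^2 - 10*u + 1)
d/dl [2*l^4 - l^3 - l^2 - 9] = l*(8*l^2 - 3*l - 2)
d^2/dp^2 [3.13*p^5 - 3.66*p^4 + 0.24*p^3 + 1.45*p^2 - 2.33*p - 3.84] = 62.6*p^3 - 43.92*p^2 + 1.44*p + 2.9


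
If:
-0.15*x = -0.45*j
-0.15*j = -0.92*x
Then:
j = 0.00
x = 0.00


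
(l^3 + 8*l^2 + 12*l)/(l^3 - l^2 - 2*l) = (l^2 + 8*l + 12)/(l^2 - l - 2)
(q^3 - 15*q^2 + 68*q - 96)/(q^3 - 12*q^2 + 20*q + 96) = (q^2 - 7*q + 12)/(q^2 - 4*q - 12)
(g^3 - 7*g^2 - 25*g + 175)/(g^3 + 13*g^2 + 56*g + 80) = (g^2 - 12*g + 35)/(g^2 + 8*g + 16)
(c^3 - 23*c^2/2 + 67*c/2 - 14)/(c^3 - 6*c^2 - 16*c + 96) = (2*c^2 - 15*c + 7)/(2*(c^2 - 2*c - 24))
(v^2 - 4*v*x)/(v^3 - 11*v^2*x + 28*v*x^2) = 1/(v - 7*x)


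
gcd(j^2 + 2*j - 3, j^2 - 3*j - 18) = j + 3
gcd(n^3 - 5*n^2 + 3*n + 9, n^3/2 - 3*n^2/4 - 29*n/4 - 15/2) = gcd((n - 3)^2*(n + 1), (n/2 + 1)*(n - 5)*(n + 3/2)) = 1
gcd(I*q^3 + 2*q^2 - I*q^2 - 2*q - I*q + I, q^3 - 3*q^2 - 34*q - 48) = 1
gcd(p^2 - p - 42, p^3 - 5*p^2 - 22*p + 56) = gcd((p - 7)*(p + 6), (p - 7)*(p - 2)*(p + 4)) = p - 7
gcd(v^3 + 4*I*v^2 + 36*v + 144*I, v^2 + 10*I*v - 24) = v^2 + 10*I*v - 24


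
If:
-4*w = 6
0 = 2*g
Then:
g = 0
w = -3/2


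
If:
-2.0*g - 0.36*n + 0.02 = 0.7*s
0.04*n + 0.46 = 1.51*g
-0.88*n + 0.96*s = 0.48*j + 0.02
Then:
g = 0.266837716484926 - 0.0449005772931366*s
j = 5.1074941201625*s + 2.5742730382724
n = -1.69499679281591*s - 1.42687620269403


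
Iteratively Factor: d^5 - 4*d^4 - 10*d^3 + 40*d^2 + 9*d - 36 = (d + 1)*(d^4 - 5*d^3 - 5*d^2 + 45*d - 36) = (d - 4)*(d + 1)*(d^3 - d^2 - 9*d + 9) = (d - 4)*(d + 1)*(d + 3)*(d^2 - 4*d + 3) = (d - 4)*(d - 3)*(d + 1)*(d + 3)*(d - 1)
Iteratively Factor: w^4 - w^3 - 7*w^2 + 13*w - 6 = (w - 2)*(w^3 + w^2 - 5*w + 3) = (w - 2)*(w + 3)*(w^2 - 2*w + 1) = (w - 2)*(w - 1)*(w + 3)*(w - 1)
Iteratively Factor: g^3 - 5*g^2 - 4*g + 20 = (g + 2)*(g^2 - 7*g + 10) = (g - 5)*(g + 2)*(g - 2)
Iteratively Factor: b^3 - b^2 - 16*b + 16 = (b - 1)*(b^2 - 16) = (b - 1)*(b + 4)*(b - 4)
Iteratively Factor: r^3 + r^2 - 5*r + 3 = (r - 1)*(r^2 + 2*r - 3) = (r - 1)^2*(r + 3)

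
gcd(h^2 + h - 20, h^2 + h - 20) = h^2 + h - 20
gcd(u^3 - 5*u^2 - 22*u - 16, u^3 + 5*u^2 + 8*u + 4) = u^2 + 3*u + 2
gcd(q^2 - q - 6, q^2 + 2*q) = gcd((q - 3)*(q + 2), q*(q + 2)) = q + 2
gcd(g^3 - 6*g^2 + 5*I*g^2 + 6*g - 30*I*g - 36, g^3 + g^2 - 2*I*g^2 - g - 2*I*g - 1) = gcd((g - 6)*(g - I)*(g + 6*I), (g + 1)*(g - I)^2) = g - I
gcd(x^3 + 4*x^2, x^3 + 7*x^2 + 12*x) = x^2 + 4*x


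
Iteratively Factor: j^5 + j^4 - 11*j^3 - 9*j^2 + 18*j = (j + 2)*(j^4 - j^3 - 9*j^2 + 9*j) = (j - 1)*(j + 2)*(j^3 - 9*j) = (j - 1)*(j + 2)*(j + 3)*(j^2 - 3*j) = (j - 3)*(j - 1)*(j + 2)*(j + 3)*(j)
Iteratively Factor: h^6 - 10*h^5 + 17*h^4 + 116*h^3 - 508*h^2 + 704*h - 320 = (h - 5)*(h^5 - 5*h^4 - 8*h^3 + 76*h^2 - 128*h + 64) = (h - 5)*(h + 4)*(h^4 - 9*h^3 + 28*h^2 - 36*h + 16) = (h - 5)*(h - 2)*(h + 4)*(h^3 - 7*h^2 + 14*h - 8) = (h - 5)*(h - 4)*(h - 2)*(h + 4)*(h^2 - 3*h + 2) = (h - 5)*(h - 4)*(h - 2)^2*(h + 4)*(h - 1)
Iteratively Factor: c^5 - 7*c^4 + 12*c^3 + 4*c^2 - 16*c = (c - 2)*(c^4 - 5*c^3 + 2*c^2 + 8*c) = c*(c - 2)*(c^3 - 5*c^2 + 2*c + 8) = c*(c - 4)*(c - 2)*(c^2 - c - 2) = c*(c - 4)*(c - 2)*(c + 1)*(c - 2)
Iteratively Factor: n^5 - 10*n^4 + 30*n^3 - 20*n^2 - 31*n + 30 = (n - 1)*(n^4 - 9*n^3 + 21*n^2 + n - 30) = (n - 2)*(n - 1)*(n^3 - 7*n^2 + 7*n + 15) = (n - 3)*(n - 2)*(n - 1)*(n^2 - 4*n - 5) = (n - 5)*(n - 3)*(n - 2)*(n - 1)*(n + 1)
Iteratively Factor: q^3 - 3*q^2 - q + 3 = (q - 1)*(q^2 - 2*q - 3) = (q - 1)*(q + 1)*(q - 3)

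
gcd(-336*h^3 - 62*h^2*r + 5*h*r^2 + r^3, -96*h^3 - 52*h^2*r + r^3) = -48*h^2 - 2*h*r + r^2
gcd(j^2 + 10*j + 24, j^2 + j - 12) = j + 4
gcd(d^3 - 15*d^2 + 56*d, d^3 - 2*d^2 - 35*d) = d^2 - 7*d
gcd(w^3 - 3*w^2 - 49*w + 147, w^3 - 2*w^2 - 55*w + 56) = w + 7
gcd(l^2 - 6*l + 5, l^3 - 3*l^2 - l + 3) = l - 1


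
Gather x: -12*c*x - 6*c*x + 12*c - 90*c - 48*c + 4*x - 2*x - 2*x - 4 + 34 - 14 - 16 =-18*c*x - 126*c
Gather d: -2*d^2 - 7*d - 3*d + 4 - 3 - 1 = -2*d^2 - 10*d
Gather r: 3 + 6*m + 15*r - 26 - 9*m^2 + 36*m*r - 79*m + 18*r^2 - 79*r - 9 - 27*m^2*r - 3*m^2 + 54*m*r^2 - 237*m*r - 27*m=-12*m^2 - 100*m + r^2*(54*m + 18) + r*(-27*m^2 - 201*m - 64) - 32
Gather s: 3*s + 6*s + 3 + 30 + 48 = 9*s + 81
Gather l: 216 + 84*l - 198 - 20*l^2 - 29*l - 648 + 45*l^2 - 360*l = 25*l^2 - 305*l - 630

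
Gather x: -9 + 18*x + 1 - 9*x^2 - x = -9*x^2 + 17*x - 8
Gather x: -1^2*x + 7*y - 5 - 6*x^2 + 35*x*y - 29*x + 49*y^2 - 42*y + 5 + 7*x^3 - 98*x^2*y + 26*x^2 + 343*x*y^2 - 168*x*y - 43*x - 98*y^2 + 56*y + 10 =7*x^3 + x^2*(20 - 98*y) + x*(343*y^2 - 133*y - 73) - 49*y^2 + 21*y + 10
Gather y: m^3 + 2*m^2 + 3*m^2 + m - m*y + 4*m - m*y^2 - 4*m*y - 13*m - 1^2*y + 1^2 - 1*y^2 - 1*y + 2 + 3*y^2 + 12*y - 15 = m^3 + 5*m^2 - 8*m + y^2*(2 - m) + y*(10 - 5*m) - 12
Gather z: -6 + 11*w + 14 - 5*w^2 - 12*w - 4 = -5*w^2 - w + 4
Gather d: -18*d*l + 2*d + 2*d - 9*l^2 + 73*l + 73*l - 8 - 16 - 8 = d*(4 - 18*l) - 9*l^2 + 146*l - 32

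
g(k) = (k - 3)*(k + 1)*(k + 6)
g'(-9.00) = 156.00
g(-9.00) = -288.00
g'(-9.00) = 156.00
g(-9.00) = -288.00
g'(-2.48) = -16.39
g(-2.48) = 28.55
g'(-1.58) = -20.15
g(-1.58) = 11.74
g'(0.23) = -13.00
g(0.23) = -21.23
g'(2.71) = 28.71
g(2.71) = -9.37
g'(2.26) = 18.40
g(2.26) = -19.93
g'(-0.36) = -17.49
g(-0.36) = -12.13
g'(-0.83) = -19.57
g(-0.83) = -3.37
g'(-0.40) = -17.72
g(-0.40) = -11.42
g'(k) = (k - 3)*(k + 1) + (k - 3)*(k + 6) + (k + 1)*(k + 6)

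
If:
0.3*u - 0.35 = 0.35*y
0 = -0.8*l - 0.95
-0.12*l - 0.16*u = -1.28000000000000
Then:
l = -1.19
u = 8.89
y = 6.62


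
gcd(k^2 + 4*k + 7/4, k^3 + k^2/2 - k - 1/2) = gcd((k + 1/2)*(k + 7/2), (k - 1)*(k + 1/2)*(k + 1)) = k + 1/2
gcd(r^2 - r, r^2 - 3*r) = r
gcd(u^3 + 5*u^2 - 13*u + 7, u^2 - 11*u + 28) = 1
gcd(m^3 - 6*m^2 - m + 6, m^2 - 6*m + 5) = m - 1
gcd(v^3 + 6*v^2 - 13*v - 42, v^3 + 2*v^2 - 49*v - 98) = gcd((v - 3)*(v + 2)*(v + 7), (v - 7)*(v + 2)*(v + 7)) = v^2 + 9*v + 14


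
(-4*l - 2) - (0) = -4*l - 2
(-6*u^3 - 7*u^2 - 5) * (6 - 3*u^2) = 18*u^5 + 21*u^4 - 36*u^3 - 27*u^2 - 30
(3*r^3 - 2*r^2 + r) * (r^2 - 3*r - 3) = 3*r^5 - 11*r^4 - 2*r^3 + 3*r^2 - 3*r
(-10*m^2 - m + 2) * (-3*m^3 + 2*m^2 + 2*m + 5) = 30*m^5 - 17*m^4 - 28*m^3 - 48*m^2 - m + 10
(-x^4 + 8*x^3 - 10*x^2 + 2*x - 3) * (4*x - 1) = -4*x^5 + 33*x^4 - 48*x^3 + 18*x^2 - 14*x + 3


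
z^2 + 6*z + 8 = (z + 2)*(z + 4)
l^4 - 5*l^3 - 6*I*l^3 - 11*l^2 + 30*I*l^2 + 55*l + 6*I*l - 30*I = (l - 5)*(l - 3*I)*(l - 2*I)*(l - I)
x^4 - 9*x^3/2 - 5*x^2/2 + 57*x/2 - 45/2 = (x - 3)^2*(x - 1)*(x + 5/2)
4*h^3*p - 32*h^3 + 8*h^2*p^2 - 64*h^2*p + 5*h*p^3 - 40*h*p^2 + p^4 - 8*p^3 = (h + p)*(2*h + p)^2*(p - 8)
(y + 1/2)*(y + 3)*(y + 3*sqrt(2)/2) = y^3 + 3*sqrt(2)*y^2/2 + 7*y^2/2 + 3*y/2 + 21*sqrt(2)*y/4 + 9*sqrt(2)/4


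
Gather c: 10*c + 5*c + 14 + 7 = 15*c + 21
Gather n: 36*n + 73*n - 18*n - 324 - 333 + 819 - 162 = 91*n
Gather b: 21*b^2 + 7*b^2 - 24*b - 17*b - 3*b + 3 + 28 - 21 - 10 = 28*b^2 - 44*b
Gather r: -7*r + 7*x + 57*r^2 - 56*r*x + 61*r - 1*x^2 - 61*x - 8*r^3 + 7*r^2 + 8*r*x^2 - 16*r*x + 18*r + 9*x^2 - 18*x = -8*r^3 + 64*r^2 + r*(8*x^2 - 72*x + 72) + 8*x^2 - 72*x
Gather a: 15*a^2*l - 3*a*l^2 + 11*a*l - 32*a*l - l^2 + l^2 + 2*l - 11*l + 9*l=15*a^2*l + a*(-3*l^2 - 21*l)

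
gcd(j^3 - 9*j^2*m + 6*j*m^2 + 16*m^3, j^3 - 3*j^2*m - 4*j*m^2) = j + m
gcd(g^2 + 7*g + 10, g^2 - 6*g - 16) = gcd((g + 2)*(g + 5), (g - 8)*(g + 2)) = g + 2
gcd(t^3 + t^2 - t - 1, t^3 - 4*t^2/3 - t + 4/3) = t^2 - 1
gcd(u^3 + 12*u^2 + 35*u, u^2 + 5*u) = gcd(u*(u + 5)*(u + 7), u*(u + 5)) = u^2 + 5*u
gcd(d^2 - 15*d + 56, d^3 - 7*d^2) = d - 7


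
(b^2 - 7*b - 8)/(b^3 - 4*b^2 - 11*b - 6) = (b - 8)/(b^2 - 5*b - 6)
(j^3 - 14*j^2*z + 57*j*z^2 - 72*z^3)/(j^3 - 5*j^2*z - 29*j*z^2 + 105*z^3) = (-j^2 + 11*j*z - 24*z^2)/(-j^2 + 2*j*z + 35*z^2)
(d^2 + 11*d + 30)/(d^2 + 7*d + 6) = (d + 5)/(d + 1)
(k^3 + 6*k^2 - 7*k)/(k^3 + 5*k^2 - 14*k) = (k - 1)/(k - 2)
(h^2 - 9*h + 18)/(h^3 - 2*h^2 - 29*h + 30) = (h - 3)/(h^2 + 4*h - 5)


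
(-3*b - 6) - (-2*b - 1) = -b - 5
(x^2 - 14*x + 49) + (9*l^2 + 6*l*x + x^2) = 9*l^2 + 6*l*x + 2*x^2 - 14*x + 49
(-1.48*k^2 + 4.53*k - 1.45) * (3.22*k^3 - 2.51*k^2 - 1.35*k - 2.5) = -4.7656*k^5 + 18.3014*k^4 - 14.0413*k^3 + 1.224*k^2 - 9.3675*k + 3.625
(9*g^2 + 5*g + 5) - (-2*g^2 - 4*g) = 11*g^2 + 9*g + 5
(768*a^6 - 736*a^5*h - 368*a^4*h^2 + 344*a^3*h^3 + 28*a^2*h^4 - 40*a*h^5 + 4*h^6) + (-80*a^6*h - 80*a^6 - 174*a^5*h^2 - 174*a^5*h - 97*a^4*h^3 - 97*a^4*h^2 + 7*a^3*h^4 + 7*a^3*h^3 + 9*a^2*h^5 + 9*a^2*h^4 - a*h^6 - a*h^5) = -80*a^6*h + 688*a^6 - 174*a^5*h^2 - 910*a^5*h - 97*a^4*h^3 - 465*a^4*h^2 + 7*a^3*h^4 + 351*a^3*h^3 + 9*a^2*h^5 + 37*a^2*h^4 - a*h^6 - 41*a*h^5 + 4*h^6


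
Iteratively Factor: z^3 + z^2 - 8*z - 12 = (z + 2)*(z^2 - z - 6) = (z + 2)^2*(z - 3)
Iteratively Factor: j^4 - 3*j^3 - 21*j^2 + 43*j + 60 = (j - 3)*(j^3 - 21*j - 20) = (j - 5)*(j - 3)*(j^2 + 5*j + 4) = (j - 5)*(j - 3)*(j + 1)*(j + 4)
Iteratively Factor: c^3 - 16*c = (c - 4)*(c^2 + 4*c) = (c - 4)*(c + 4)*(c)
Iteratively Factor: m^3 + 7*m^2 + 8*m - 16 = (m + 4)*(m^2 + 3*m - 4) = (m - 1)*(m + 4)*(m + 4)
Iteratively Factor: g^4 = (g)*(g^3) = g^2*(g^2) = g^3*(g)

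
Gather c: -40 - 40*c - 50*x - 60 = -40*c - 50*x - 100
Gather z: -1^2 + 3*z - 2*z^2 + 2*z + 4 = -2*z^2 + 5*z + 3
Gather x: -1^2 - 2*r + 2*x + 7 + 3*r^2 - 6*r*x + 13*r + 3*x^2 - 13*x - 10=3*r^2 + 11*r + 3*x^2 + x*(-6*r - 11) - 4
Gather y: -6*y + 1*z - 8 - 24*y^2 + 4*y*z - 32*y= -24*y^2 + y*(4*z - 38) + z - 8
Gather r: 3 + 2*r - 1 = 2*r + 2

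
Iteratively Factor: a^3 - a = (a)*(a^2 - 1) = a*(a + 1)*(a - 1)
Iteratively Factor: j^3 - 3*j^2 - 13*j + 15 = (j - 5)*(j^2 + 2*j - 3) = (j - 5)*(j - 1)*(j + 3)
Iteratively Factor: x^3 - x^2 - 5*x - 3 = (x + 1)*(x^2 - 2*x - 3) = (x + 1)^2*(x - 3)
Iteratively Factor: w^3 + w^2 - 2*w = (w + 2)*(w^2 - w) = w*(w + 2)*(w - 1)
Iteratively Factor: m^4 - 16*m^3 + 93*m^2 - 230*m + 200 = (m - 2)*(m^3 - 14*m^2 + 65*m - 100) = (m - 5)*(m - 2)*(m^2 - 9*m + 20) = (m - 5)^2*(m - 2)*(m - 4)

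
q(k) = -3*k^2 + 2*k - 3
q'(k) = 2 - 6*k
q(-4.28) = -66.52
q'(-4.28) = 27.68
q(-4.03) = -59.78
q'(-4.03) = 26.18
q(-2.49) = -26.58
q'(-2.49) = 16.94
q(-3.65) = -50.27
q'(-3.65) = 23.90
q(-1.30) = -10.67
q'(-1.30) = 9.80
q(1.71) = -8.35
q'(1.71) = -8.26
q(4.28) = -49.40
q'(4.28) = -23.68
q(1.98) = -10.80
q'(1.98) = -9.88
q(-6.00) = -123.00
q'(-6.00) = 38.00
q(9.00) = -228.00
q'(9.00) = -52.00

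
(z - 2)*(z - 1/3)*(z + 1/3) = z^3 - 2*z^2 - z/9 + 2/9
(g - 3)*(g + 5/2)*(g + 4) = g^3 + 7*g^2/2 - 19*g/2 - 30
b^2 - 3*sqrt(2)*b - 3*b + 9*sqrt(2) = (b - 3)*(b - 3*sqrt(2))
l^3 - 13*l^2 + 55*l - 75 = (l - 5)^2*(l - 3)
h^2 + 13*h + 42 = (h + 6)*(h + 7)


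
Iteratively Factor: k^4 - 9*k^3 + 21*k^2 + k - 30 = (k - 2)*(k^3 - 7*k^2 + 7*k + 15) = (k - 2)*(k + 1)*(k^2 - 8*k + 15) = (k - 5)*(k - 2)*(k + 1)*(k - 3)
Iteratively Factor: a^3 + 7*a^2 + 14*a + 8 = (a + 4)*(a^2 + 3*a + 2) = (a + 2)*(a + 4)*(a + 1)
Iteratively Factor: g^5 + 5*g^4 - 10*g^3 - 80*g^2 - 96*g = (g + 2)*(g^4 + 3*g^3 - 16*g^2 - 48*g) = (g - 4)*(g + 2)*(g^3 + 7*g^2 + 12*g) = (g - 4)*(g + 2)*(g + 4)*(g^2 + 3*g) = (g - 4)*(g + 2)*(g + 3)*(g + 4)*(g)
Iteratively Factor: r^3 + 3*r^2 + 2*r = (r + 2)*(r^2 + r) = r*(r + 2)*(r + 1)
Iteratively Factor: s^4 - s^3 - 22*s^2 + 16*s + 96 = (s - 3)*(s^3 + 2*s^2 - 16*s - 32) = (s - 3)*(s + 4)*(s^2 - 2*s - 8) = (s - 3)*(s + 2)*(s + 4)*(s - 4)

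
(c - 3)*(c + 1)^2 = c^3 - c^2 - 5*c - 3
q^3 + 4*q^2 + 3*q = q*(q + 1)*(q + 3)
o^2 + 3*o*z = o*(o + 3*z)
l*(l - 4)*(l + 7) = l^3 + 3*l^2 - 28*l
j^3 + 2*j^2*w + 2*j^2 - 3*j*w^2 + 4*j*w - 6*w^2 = (j + 2)*(j - w)*(j + 3*w)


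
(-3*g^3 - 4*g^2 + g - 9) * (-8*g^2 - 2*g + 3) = 24*g^5 + 38*g^4 - 9*g^3 + 58*g^2 + 21*g - 27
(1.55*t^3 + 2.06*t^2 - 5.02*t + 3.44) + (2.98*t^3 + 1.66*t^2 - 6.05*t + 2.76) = 4.53*t^3 + 3.72*t^2 - 11.07*t + 6.2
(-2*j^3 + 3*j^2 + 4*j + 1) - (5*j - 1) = -2*j^3 + 3*j^2 - j + 2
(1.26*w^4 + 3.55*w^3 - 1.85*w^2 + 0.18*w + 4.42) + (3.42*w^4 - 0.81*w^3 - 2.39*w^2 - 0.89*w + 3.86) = 4.68*w^4 + 2.74*w^3 - 4.24*w^2 - 0.71*w + 8.28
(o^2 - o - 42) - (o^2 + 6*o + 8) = -7*o - 50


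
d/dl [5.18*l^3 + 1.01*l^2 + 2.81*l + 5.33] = 15.54*l^2 + 2.02*l + 2.81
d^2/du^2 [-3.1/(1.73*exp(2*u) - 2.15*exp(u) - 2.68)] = (3.1*(3.46*exp(u) - 2.15)*(6.92*exp(u) - 4.3)*exp(u) + (21.452*exp(u) - 6.665)*(-1.73*exp(2*u) + 2.15*exp(u) + 2.68))*exp(u)/(-1.73*exp(2*u) + 2.15*exp(u) + 2.68)^3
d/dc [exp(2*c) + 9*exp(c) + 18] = (2*exp(c) + 9)*exp(c)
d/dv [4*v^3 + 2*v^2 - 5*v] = 12*v^2 + 4*v - 5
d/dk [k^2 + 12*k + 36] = 2*k + 12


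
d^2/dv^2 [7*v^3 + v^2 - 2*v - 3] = 42*v + 2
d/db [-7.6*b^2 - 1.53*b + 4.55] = -15.2*b - 1.53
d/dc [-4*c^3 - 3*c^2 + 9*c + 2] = -12*c^2 - 6*c + 9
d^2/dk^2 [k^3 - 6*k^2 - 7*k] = 6*k - 12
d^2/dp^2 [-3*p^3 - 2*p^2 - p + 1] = -18*p - 4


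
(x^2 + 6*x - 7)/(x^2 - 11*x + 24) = (x^2 + 6*x - 7)/(x^2 - 11*x + 24)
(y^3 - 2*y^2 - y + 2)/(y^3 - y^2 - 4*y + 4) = (y + 1)/(y + 2)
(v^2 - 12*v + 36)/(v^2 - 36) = (v - 6)/(v + 6)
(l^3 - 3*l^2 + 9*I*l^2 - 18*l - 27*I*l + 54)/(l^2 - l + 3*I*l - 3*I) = (l^2 + l*(-3 + 6*I) - 18*I)/(l - 1)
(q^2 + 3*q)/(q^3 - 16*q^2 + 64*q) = (q + 3)/(q^2 - 16*q + 64)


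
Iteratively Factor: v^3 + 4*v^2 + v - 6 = (v - 1)*(v^2 + 5*v + 6) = (v - 1)*(v + 2)*(v + 3)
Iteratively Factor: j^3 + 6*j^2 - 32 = (j + 4)*(j^2 + 2*j - 8) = (j - 2)*(j + 4)*(j + 4)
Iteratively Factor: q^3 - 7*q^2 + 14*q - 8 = (q - 1)*(q^2 - 6*q + 8) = (q - 2)*(q - 1)*(q - 4)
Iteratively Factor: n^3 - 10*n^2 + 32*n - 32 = (n - 4)*(n^2 - 6*n + 8) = (n - 4)*(n - 2)*(n - 4)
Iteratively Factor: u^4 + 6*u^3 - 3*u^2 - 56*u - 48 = (u + 4)*(u^3 + 2*u^2 - 11*u - 12) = (u + 1)*(u + 4)*(u^2 + u - 12) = (u - 3)*(u + 1)*(u + 4)*(u + 4)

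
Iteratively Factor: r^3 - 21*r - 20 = (r + 1)*(r^2 - r - 20) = (r + 1)*(r + 4)*(r - 5)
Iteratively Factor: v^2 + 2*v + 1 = (v + 1)*(v + 1)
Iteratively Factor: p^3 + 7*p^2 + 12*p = (p)*(p^2 + 7*p + 12) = p*(p + 4)*(p + 3)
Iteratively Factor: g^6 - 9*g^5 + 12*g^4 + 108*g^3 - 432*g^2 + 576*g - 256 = (g - 2)*(g^5 - 7*g^4 - 2*g^3 + 104*g^2 - 224*g + 128) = (g - 2)*(g - 1)*(g^4 - 6*g^3 - 8*g^2 + 96*g - 128) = (g - 2)*(g - 1)*(g + 4)*(g^3 - 10*g^2 + 32*g - 32) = (g - 4)*(g - 2)*(g - 1)*(g + 4)*(g^2 - 6*g + 8) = (g - 4)*(g - 2)^2*(g - 1)*(g + 4)*(g - 4)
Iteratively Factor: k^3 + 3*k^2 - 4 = (k - 1)*(k^2 + 4*k + 4) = (k - 1)*(k + 2)*(k + 2)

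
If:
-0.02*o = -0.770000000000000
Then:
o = 38.50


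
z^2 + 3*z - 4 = (z - 1)*(z + 4)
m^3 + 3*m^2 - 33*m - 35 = (m - 5)*(m + 1)*(m + 7)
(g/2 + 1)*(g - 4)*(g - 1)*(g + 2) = g^4/2 - g^3/2 - 6*g^2 - 2*g + 8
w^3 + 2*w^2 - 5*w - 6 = (w - 2)*(w + 1)*(w + 3)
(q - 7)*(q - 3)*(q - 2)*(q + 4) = q^4 - 8*q^3 - 7*q^2 + 122*q - 168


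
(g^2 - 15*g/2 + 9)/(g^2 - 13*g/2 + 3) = (2*g - 3)/(2*g - 1)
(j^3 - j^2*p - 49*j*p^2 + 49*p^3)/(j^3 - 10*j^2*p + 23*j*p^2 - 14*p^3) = (-j - 7*p)/(-j + 2*p)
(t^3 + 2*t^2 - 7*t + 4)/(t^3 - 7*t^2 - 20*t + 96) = (t^2 - 2*t + 1)/(t^2 - 11*t + 24)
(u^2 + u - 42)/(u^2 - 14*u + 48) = (u + 7)/(u - 8)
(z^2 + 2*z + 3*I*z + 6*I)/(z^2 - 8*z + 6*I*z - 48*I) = (z^2 + z*(2 + 3*I) + 6*I)/(z^2 + z*(-8 + 6*I) - 48*I)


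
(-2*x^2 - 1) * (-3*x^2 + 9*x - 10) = 6*x^4 - 18*x^3 + 23*x^2 - 9*x + 10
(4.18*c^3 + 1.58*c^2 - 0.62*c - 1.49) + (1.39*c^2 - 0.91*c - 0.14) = 4.18*c^3 + 2.97*c^2 - 1.53*c - 1.63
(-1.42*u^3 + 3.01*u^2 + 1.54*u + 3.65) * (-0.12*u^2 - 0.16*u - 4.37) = 0.1704*u^5 - 0.134*u^4 + 5.539*u^3 - 13.8381*u^2 - 7.3138*u - 15.9505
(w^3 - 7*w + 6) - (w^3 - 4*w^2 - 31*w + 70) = 4*w^2 + 24*w - 64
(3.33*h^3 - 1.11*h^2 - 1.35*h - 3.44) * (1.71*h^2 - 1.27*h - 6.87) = 5.6943*h^5 - 6.1272*h^4 - 23.7759*h^3 + 3.4578*h^2 + 13.6433*h + 23.6328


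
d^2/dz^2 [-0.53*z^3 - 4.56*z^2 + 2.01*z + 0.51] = -3.18*z - 9.12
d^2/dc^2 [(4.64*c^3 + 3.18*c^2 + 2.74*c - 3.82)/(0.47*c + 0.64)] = (2.049952*c^3 + 8.374272*c^2 + 11.403264*c - 0.731004)/(0.103823*c^3 + 0.424128*c^2 + 0.577536*c + 0.262144)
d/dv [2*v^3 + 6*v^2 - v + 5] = 6*v^2 + 12*v - 1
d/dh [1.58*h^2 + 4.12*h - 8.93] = 3.16*h + 4.12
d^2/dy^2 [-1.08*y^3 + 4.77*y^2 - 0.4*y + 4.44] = 9.54 - 6.48*y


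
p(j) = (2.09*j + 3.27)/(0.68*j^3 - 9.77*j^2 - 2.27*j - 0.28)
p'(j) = (2.09*j + 3.27)*(-2.04*j^2 + 19.54*j + 2.27)/(0.68*j^3 - 9.77*j^2 - 2.27*j - 0.28)^2 + 2.09/(0.68*j^3 - 9.77*j^2 - 2.27*j - 0.28) = (-2.8424*j^3 + 13.7485*j^2 + 63.8958*j + 6.8377)/(0.4624*j^6 - 13.2872*j^5 + 92.3657*j^4 + 43.975*j^3 + 10.6241*j^2 + 1.2712*j + 0.0784)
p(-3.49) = 0.03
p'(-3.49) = 0.00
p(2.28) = -0.17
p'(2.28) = 0.08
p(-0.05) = -16.57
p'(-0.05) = 100.80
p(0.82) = -0.60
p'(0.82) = 0.96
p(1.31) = -0.32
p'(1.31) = 0.32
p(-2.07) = 0.02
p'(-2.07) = -0.02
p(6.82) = -0.07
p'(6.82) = 0.00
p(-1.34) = -0.03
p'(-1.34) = -0.18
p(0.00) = -11.68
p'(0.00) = 87.22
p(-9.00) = 0.01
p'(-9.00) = 0.00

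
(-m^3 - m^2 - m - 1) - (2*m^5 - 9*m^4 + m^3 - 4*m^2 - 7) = -2*m^5 + 9*m^4 - 2*m^3 + 3*m^2 - m + 6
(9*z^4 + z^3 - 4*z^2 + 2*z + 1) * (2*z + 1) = 18*z^5 + 11*z^4 - 7*z^3 + 4*z + 1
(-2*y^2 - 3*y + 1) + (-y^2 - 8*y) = -3*y^2 - 11*y + 1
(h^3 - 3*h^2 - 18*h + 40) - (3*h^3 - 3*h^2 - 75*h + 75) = -2*h^3 + 57*h - 35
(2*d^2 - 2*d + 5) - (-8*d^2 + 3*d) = 10*d^2 - 5*d + 5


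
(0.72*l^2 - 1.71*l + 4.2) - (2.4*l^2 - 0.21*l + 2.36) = -1.68*l^2 - 1.5*l + 1.84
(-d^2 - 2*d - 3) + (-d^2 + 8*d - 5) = -2*d^2 + 6*d - 8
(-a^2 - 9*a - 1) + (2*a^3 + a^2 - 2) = 2*a^3 - 9*a - 3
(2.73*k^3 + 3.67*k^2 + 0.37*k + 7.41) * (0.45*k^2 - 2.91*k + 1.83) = 1.2285*k^5 - 6.2928*k^4 - 5.5173*k^3 + 8.9739*k^2 - 20.886*k + 13.5603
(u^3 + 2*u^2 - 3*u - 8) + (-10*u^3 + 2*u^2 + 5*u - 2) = -9*u^3 + 4*u^2 + 2*u - 10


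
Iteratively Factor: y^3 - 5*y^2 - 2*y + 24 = (y - 3)*(y^2 - 2*y - 8) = (y - 3)*(y + 2)*(y - 4)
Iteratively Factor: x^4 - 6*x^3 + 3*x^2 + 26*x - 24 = (x + 2)*(x^3 - 8*x^2 + 19*x - 12) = (x - 3)*(x + 2)*(x^2 - 5*x + 4) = (x - 4)*(x - 3)*(x + 2)*(x - 1)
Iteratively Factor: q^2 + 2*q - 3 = (q - 1)*(q + 3)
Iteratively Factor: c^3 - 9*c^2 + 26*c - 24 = (c - 4)*(c^2 - 5*c + 6) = (c - 4)*(c - 2)*(c - 3)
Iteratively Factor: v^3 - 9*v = (v - 3)*(v^2 + 3*v) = v*(v - 3)*(v + 3)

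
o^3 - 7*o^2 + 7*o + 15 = (o - 5)*(o - 3)*(o + 1)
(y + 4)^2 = y^2 + 8*y + 16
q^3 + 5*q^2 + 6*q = q*(q + 2)*(q + 3)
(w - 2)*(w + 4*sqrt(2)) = w^2 - 2*w + 4*sqrt(2)*w - 8*sqrt(2)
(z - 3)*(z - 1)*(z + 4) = z^3 - 13*z + 12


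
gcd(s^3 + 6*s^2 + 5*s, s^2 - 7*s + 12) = 1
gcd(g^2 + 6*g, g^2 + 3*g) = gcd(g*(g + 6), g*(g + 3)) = g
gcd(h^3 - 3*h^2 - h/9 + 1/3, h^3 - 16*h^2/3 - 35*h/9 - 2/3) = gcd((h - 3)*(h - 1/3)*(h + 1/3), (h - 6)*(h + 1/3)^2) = h + 1/3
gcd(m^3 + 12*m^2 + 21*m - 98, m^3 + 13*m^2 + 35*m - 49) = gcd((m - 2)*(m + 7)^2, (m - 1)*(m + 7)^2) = m^2 + 14*m + 49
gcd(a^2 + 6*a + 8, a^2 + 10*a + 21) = 1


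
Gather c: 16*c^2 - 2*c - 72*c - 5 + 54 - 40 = 16*c^2 - 74*c + 9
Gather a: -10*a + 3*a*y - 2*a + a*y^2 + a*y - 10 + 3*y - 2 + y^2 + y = a*(y^2 + 4*y - 12) + y^2 + 4*y - 12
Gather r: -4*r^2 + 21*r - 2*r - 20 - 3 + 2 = -4*r^2 + 19*r - 21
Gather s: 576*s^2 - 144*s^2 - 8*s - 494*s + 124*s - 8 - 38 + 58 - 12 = 432*s^2 - 378*s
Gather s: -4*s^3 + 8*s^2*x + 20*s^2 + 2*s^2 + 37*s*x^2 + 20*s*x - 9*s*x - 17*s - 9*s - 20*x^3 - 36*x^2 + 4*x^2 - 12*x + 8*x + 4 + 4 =-4*s^3 + s^2*(8*x + 22) + s*(37*x^2 + 11*x - 26) - 20*x^3 - 32*x^2 - 4*x + 8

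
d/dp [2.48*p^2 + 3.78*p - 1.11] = 4.96*p + 3.78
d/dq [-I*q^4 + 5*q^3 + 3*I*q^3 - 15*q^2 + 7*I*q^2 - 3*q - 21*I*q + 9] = -4*I*q^3 + q^2*(15 + 9*I) - q*(30 - 14*I) - 3 - 21*I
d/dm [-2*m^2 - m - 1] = -4*m - 1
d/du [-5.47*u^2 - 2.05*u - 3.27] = -10.94*u - 2.05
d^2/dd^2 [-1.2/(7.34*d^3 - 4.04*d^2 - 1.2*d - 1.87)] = ((52.848*d - 9.696)*(-7.34*d^3 + 4.04*d^2 + 1.2*d + 1.87) + 1.2*(-44.04*d^2 + 16.16*d + 2.4)*(-22.02*d^2 + 8.08*d + 1.2))/(-7.34*d^3 + 4.04*d^2 + 1.2*d + 1.87)^3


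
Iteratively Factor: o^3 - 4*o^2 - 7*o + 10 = (o - 1)*(o^2 - 3*o - 10) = (o - 5)*(o - 1)*(o + 2)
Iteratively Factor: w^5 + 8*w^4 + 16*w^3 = (w)*(w^4 + 8*w^3 + 16*w^2) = w^2*(w^3 + 8*w^2 + 16*w) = w^2*(w + 4)*(w^2 + 4*w) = w^3*(w + 4)*(w + 4)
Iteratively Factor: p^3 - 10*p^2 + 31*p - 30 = (p - 3)*(p^2 - 7*p + 10) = (p - 5)*(p - 3)*(p - 2)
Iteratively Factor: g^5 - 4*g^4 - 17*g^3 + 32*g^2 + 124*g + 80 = (g + 1)*(g^4 - 5*g^3 - 12*g^2 + 44*g + 80) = (g + 1)*(g + 2)*(g^3 - 7*g^2 + 2*g + 40) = (g + 1)*(g + 2)^2*(g^2 - 9*g + 20) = (g - 5)*(g + 1)*(g + 2)^2*(g - 4)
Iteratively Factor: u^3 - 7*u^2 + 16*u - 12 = (u - 3)*(u^2 - 4*u + 4) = (u - 3)*(u - 2)*(u - 2)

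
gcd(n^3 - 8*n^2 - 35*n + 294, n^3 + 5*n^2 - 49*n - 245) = n - 7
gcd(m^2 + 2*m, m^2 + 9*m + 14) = m + 2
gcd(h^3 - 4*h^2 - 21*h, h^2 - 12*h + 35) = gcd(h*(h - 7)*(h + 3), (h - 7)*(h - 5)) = h - 7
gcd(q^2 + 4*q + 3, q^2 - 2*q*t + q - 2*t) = q + 1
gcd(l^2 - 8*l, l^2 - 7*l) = l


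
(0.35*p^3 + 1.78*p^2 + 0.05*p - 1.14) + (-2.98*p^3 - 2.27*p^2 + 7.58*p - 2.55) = -2.63*p^3 - 0.49*p^2 + 7.63*p - 3.69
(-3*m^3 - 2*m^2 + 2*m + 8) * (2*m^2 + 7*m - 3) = -6*m^5 - 25*m^4 - m^3 + 36*m^2 + 50*m - 24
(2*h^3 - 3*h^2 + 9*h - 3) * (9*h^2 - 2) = 18*h^5 - 27*h^4 + 77*h^3 - 21*h^2 - 18*h + 6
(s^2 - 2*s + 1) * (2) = 2*s^2 - 4*s + 2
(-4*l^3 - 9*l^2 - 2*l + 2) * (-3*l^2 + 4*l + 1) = 12*l^5 + 11*l^4 - 34*l^3 - 23*l^2 + 6*l + 2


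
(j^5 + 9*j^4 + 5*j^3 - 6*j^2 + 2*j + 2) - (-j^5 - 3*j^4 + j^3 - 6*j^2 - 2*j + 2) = 2*j^5 + 12*j^4 + 4*j^3 + 4*j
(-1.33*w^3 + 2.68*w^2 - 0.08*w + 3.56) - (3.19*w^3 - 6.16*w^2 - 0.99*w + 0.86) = -4.52*w^3 + 8.84*w^2 + 0.91*w + 2.7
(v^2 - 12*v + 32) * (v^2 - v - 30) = v^4 - 13*v^3 + 14*v^2 + 328*v - 960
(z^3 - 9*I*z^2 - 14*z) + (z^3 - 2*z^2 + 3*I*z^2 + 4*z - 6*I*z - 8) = 2*z^3 - 2*z^2 - 6*I*z^2 - 10*z - 6*I*z - 8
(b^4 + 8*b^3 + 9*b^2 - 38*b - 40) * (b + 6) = b^5 + 14*b^4 + 57*b^3 + 16*b^2 - 268*b - 240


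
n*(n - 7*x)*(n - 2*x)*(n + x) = n^4 - 8*n^3*x + 5*n^2*x^2 + 14*n*x^3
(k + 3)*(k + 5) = k^2 + 8*k + 15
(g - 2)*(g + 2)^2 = g^3 + 2*g^2 - 4*g - 8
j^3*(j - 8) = j^4 - 8*j^3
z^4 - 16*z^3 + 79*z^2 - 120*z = z*(z - 8)*(z - 5)*(z - 3)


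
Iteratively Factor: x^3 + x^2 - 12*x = (x - 3)*(x^2 + 4*x) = x*(x - 3)*(x + 4)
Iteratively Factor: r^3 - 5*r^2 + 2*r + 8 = (r - 2)*(r^2 - 3*r - 4) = (r - 2)*(r + 1)*(r - 4)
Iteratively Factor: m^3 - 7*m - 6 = (m - 3)*(m^2 + 3*m + 2) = (m - 3)*(m + 1)*(m + 2)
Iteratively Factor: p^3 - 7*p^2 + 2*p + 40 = (p + 2)*(p^2 - 9*p + 20) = (p - 5)*(p + 2)*(p - 4)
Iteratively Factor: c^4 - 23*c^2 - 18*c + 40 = (c - 5)*(c^3 + 5*c^2 + 2*c - 8) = (c - 5)*(c - 1)*(c^2 + 6*c + 8) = (c - 5)*(c - 1)*(c + 2)*(c + 4)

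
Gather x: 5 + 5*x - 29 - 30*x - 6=-25*x - 30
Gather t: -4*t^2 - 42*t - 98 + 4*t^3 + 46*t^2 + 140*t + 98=4*t^3 + 42*t^2 + 98*t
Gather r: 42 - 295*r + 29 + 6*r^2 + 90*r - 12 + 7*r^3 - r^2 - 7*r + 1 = 7*r^3 + 5*r^2 - 212*r + 60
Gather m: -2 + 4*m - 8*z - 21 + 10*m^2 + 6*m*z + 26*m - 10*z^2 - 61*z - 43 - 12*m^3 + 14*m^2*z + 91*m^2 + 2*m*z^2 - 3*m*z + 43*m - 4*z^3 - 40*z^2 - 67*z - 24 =-12*m^3 + m^2*(14*z + 101) + m*(2*z^2 + 3*z + 73) - 4*z^3 - 50*z^2 - 136*z - 90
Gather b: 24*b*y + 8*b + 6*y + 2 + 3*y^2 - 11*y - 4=b*(24*y + 8) + 3*y^2 - 5*y - 2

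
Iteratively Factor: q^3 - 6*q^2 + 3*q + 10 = (q - 2)*(q^2 - 4*q - 5) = (q - 5)*(q - 2)*(q + 1)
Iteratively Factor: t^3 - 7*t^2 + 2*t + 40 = (t - 5)*(t^2 - 2*t - 8) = (t - 5)*(t + 2)*(t - 4)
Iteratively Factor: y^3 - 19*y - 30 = (y + 3)*(y^2 - 3*y - 10) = (y - 5)*(y + 3)*(y + 2)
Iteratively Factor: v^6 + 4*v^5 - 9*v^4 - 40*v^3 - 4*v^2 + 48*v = (v - 3)*(v^5 + 7*v^4 + 12*v^3 - 4*v^2 - 16*v) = (v - 3)*(v + 2)*(v^4 + 5*v^3 + 2*v^2 - 8*v) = (v - 3)*(v + 2)*(v + 4)*(v^3 + v^2 - 2*v) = (v - 3)*(v - 1)*(v + 2)*(v + 4)*(v^2 + 2*v) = (v - 3)*(v - 1)*(v + 2)^2*(v + 4)*(v)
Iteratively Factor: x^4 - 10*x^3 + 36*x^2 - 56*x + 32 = (x - 2)*(x^3 - 8*x^2 + 20*x - 16) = (x - 2)^2*(x^2 - 6*x + 8) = (x - 4)*(x - 2)^2*(x - 2)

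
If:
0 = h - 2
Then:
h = 2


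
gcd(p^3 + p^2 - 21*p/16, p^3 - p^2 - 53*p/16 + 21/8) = p^2 + p - 21/16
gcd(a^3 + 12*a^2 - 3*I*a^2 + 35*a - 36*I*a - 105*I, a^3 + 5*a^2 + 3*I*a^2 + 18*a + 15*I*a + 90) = a^2 + a*(5 - 3*I) - 15*I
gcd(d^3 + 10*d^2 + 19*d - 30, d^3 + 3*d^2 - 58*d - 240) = d^2 + 11*d + 30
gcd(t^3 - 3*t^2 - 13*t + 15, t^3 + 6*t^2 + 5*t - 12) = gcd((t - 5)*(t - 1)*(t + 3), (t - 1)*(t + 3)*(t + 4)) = t^2 + 2*t - 3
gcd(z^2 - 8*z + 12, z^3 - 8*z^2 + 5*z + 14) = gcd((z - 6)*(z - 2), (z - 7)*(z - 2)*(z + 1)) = z - 2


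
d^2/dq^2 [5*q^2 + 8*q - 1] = 10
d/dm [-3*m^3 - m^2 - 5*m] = -9*m^2 - 2*m - 5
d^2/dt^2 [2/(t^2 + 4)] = 4*(3*t^2 - 4)/(t^2 + 4)^3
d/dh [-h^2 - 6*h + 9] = -2*h - 6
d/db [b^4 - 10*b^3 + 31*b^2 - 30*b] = 4*b^3 - 30*b^2 + 62*b - 30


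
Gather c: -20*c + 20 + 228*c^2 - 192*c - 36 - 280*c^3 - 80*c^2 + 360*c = -280*c^3 + 148*c^2 + 148*c - 16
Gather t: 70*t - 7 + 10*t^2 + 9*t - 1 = 10*t^2 + 79*t - 8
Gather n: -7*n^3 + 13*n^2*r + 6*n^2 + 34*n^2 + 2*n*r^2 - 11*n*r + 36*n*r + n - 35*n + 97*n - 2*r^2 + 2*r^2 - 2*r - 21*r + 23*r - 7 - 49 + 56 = -7*n^3 + n^2*(13*r + 40) + n*(2*r^2 + 25*r + 63)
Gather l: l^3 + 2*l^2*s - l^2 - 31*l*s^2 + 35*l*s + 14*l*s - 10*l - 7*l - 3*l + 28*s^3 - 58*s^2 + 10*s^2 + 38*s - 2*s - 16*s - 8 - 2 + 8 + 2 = l^3 + l^2*(2*s - 1) + l*(-31*s^2 + 49*s - 20) + 28*s^3 - 48*s^2 + 20*s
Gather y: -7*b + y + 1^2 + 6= -7*b + y + 7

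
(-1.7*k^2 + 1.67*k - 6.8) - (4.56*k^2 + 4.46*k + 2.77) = -6.26*k^2 - 2.79*k - 9.57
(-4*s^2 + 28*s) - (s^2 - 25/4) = -5*s^2 + 28*s + 25/4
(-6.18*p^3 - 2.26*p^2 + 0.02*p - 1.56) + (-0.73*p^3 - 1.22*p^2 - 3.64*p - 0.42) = -6.91*p^3 - 3.48*p^2 - 3.62*p - 1.98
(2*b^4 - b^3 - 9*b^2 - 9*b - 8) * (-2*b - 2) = -4*b^5 - 2*b^4 + 20*b^3 + 36*b^2 + 34*b + 16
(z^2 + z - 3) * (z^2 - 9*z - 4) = z^4 - 8*z^3 - 16*z^2 + 23*z + 12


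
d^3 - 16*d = d*(d - 4)*(d + 4)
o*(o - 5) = o^2 - 5*o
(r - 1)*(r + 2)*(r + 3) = r^3 + 4*r^2 + r - 6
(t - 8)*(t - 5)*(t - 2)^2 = t^4 - 17*t^3 + 96*t^2 - 212*t + 160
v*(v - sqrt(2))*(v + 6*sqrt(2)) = v^3 + 5*sqrt(2)*v^2 - 12*v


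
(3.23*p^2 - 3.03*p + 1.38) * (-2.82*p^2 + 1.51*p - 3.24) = -9.1086*p^4 + 13.4219*p^3 - 18.9321*p^2 + 11.901*p - 4.4712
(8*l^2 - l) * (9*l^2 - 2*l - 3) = 72*l^4 - 25*l^3 - 22*l^2 + 3*l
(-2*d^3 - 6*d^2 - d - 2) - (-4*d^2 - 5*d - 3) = -2*d^3 - 2*d^2 + 4*d + 1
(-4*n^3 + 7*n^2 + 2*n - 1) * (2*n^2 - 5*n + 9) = -8*n^5 + 34*n^4 - 67*n^3 + 51*n^2 + 23*n - 9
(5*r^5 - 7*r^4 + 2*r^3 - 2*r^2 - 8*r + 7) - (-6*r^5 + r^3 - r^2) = 11*r^5 - 7*r^4 + r^3 - r^2 - 8*r + 7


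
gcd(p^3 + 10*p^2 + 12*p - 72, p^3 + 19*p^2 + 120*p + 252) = p^2 + 12*p + 36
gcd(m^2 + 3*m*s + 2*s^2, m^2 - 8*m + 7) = 1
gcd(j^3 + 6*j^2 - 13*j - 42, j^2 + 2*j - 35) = j + 7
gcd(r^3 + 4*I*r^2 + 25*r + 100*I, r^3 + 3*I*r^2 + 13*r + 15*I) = r + 5*I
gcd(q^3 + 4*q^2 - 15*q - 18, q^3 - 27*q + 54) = q^2 + 3*q - 18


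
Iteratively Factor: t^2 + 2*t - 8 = (t + 4)*(t - 2)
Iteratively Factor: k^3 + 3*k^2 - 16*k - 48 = (k + 4)*(k^2 - k - 12) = (k - 4)*(k + 4)*(k + 3)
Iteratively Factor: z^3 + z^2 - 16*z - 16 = (z - 4)*(z^2 + 5*z + 4) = (z - 4)*(z + 4)*(z + 1)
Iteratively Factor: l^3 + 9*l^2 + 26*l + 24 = (l + 4)*(l^2 + 5*l + 6) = (l + 2)*(l + 4)*(l + 3)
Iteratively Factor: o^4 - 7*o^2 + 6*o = (o - 2)*(o^3 + 2*o^2 - 3*o) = (o - 2)*(o + 3)*(o^2 - o) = o*(o - 2)*(o + 3)*(o - 1)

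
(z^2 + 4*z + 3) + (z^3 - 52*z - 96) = z^3 + z^2 - 48*z - 93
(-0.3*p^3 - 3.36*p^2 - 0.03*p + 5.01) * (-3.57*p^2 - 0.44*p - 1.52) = 1.071*p^5 + 12.1272*p^4 + 2.0415*p^3 - 12.7653*p^2 - 2.1588*p - 7.6152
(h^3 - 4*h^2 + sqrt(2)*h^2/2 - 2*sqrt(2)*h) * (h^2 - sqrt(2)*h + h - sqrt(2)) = h^5 - 3*h^4 - sqrt(2)*h^4/2 - 5*h^3 + 3*sqrt(2)*h^3/2 + 2*sqrt(2)*h^2 + 3*h^2 + 4*h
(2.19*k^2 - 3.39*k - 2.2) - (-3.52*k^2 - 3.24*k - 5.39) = 5.71*k^2 - 0.15*k + 3.19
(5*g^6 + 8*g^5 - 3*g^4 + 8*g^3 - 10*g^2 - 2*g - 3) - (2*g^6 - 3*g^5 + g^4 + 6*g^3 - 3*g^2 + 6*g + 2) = 3*g^6 + 11*g^5 - 4*g^4 + 2*g^3 - 7*g^2 - 8*g - 5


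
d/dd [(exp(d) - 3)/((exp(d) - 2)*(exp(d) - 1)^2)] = -(2*(exp(d) - 3)*(exp(d) - 2) + (exp(d) - 3)*(exp(d) - 1) - (exp(d) - 2)*(exp(d) - 1))*exp(d)/((exp(d) - 2)^2*(exp(d) - 1)^3)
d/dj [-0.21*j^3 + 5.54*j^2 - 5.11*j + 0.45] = -0.63*j^2 + 11.08*j - 5.11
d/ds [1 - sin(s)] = -cos(s)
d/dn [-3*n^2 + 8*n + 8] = 8 - 6*n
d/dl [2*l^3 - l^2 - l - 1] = 6*l^2 - 2*l - 1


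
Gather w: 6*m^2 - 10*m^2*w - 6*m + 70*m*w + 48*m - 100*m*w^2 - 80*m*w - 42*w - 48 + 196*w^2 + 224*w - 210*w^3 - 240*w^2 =6*m^2 + 42*m - 210*w^3 + w^2*(-100*m - 44) + w*(-10*m^2 - 10*m + 182) - 48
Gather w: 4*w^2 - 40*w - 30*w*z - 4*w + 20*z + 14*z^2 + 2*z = 4*w^2 + w*(-30*z - 44) + 14*z^2 + 22*z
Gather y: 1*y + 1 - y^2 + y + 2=-y^2 + 2*y + 3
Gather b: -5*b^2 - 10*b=-5*b^2 - 10*b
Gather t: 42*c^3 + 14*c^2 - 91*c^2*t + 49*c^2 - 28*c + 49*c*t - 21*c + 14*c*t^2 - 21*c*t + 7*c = 42*c^3 + 63*c^2 + 14*c*t^2 - 42*c + t*(-91*c^2 + 28*c)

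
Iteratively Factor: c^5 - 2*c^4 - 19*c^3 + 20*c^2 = (c)*(c^4 - 2*c^3 - 19*c^2 + 20*c) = c^2*(c^3 - 2*c^2 - 19*c + 20) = c^2*(c - 5)*(c^2 + 3*c - 4) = c^2*(c - 5)*(c + 4)*(c - 1)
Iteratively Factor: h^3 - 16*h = (h - 4)*(h^2 + 4*h) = (h - 4)*(h + 4)*(h)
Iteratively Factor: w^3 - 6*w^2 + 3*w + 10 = (w - 5)*(w^2 - w - 2) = (w - 5)*(w - 2)*(w + 1)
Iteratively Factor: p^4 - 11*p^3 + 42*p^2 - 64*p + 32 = (p - 1)*(p^3 - 10*p^2 + 32*p - 32) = (p - 4)*(p - 1)*(p^2 - 6*p + 8) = (p - 4)*(p - 2)*(p - 1)*(p - 4)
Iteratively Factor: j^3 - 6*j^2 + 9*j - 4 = (j - 4)*(j^2 - 2*j + 1) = (j - 4)*(j - 1)*(j - 1)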